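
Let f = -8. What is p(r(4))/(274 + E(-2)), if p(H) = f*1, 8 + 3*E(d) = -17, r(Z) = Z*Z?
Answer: -24/797 ≈ -0.030113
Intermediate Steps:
r(Z) = Z²
E(d) = -25/3 (E(d) = -8/3 + (⅓)*(-17) = -8/3 - 17/3 = -25/3)
p(H) = -8 (p(H) = -8*1 = -8)
p(r(4))/(274 + E(-2)) = -8/(274 - 25/3) = -8/797/3 = -8*3/797 = -24/797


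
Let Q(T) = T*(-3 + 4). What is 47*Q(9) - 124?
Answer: 299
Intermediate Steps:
Q(T) = T (Q(T) = T*1 = T)
47*Q(9) - 124 = 47*9 - 124 = 423 - 124 = 299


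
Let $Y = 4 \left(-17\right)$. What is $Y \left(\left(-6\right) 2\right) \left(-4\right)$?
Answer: $-3264$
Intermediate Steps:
$Y = -68$
$Y \left(\left(-6\right) 2\right) \left(-4\right) = - 68 \left(\left(-6\right) 2\right) \left(-4\right) = \left(-68\right) \left(-12\right) \left(-4\right) = 816 \left(-4\right) = -3264$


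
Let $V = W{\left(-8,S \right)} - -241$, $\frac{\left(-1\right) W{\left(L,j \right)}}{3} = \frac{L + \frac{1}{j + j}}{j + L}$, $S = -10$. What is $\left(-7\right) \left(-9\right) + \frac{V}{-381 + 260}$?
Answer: $\frac{886001}{14520} \approx 61.019$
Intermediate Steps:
$W{\left(L,j \right)} = - \frac{3 \left(L + \frac{1}{2 j}\right)}{L + j}$ ($W{\left(L,j \right)} = - 3 \frac{L + \frac{1}{j + j}}{j + L} = - 3 \frac{L + \frac{1}{2 j}}{L + j} = - \frac{3 \left(L + \frac{1}{2 j}\right)}{L + j}$)
$V = \frac{28759}{120}$ ($V = \frac{3 \left(-1 - \left(-16\right) \left(-10\right)\right)}{2 \left(-10\right) \left(-8 - 10\right)} - -241 = \frac{3}{2} \left(- \frac{1}{10}\right) \frac{1}{-18} \left(-1 - 160\right) + 241 = \frac{3}{2} \left(- \frac{1}{10}\right) \left(- \frac{1}{18}\right) \left(-161\right) + 241 = - \frac{161}{120} + 241 = \frac{28759}{120} \approx 239.66$)
$\left(-7\right) \left(-9\right) + \frac{V}{-381 + 260} = \left(-7\right) \left(-9\right) + \frac{1}{-381 + 260} \cdot \frac{28759}{120} = 63 + \frac{1}{-121} \cdot \frac{28759}{120} = 63 - \frac{28759}{14520} = \frac{886001}{14520}$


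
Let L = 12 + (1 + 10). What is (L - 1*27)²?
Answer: 16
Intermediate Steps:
L = 23 (L = 12 + 11 = 23)
(L - 1*27)² = (23 - 1*27)² = (23 - 27)² = (-4)² = 16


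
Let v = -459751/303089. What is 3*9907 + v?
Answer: 9007648418/303089 ≈ 29719.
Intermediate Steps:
v = -459751/303089 (v = -459751*1/303089 = -459751/303089 ≈ -1.5169)
3*9907 + v = 3*9907 - 459751/303089 = 29721 - 459751/303089 = 9007648418/303089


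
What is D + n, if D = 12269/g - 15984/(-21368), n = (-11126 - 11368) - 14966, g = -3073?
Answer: -307497673825/8207983 ≈ -37463.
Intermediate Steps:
n = -37460 (n = -22494 - 14966 = -37460)
D = -26630645/8207983 (D = 12269/(-3073) - 15984/(-21368) = 12269*(-1/3073) - 15984*(-1/21368) = -12269/3073 + 1998/2671 = -26630645/8207983 ≈ -3.2445)
D + n = -26630645/8207983 - 37460 = -307497673825/8207983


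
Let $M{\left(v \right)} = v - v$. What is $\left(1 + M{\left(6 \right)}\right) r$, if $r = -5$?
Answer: $-5$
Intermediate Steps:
$M{\left(v \right)} = 0$
$\left(1 + M{\left(6 \right)}\right) r = \left(1 + 0\right) \left(-5\right) = 1 \left(-5\right) = -5$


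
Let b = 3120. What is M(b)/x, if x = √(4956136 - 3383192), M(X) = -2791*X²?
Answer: -6792177600*√98309/98309 ≈ -2.1663e+7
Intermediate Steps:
x = 4*√98309 (x = √1572944 = 4*√98309 ≈ 1254.2)
M(b)/x = (-2791*3120²)/((4*√98309)) = (-2791*9734400)*(√98309/393236) = -6792177600*√98309/98309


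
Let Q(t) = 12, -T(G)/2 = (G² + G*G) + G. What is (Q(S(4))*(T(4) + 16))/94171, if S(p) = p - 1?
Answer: -96/13453 ≈ -0.0071360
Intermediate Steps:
T(G) = -4*G² - 2*G (T(G) = -2*((G² + G*G) + G) = -2*((G² + G²) + G) = -2*(2*G² + G) = -2*(G + 2*G²) = -4*G² - 2*G)
S(p) = -1 + p
(Q(S(4))*(T(4) + 16))/94171 = (12*(-2*4*(1 + 2*4) + 16))/94171 = (12*(-2*4*(1 + 8) + 16))*(1/94171) = (12*(-2*4*9 + 16))*(1/94171) = (12*(-72 + 16))*(1/94171) = (12*(-56))*(1/94171) = -672*1/94171 = -96/13453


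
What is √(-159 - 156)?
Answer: 3*I*√35 ≈ 17.748*I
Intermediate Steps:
√(-159 - 156) = √(-315) = 3*I*√35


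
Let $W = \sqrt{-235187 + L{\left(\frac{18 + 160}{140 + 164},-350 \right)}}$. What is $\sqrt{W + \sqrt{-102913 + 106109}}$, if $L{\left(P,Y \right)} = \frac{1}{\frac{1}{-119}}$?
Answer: $\sqrt{2 \sqrt{799} + i \sqrt{235306}} \approx 16.506 + 14.694 i$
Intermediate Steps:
$L{\left(P,Y \right)} = -119$ ($L{\left(P,Y \right)} = \frac{1}{- \frac{1}{119}} = -119$)
$W = i \sqrt{235306}$ ($W = \sqrt{-235187 - 119} = \sqrt{-235306} = i \sqrt{235306} \approx 485.08 i$)
$\sqrt{W + \sqrt{-102913 + 106109}} = \sqrt{i \sqrt{235306} + \sqrt{-102913 + 106109}} = \sqrt{i \sqrt{235306} + \sqrt{3196}} = \sqrt{i \sqrt{235306} + 2 \sqrt{799}} = \sqrt{2 \sqrt{799} + i \sqrt{235306}}$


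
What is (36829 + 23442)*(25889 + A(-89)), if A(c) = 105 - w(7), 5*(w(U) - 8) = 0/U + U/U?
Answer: 7830950759/5 ≈ 1.5662e+9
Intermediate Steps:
w(U) = 41/5 (w(U) = 8 + (0/U + U/U)/5 = 8 + (0 + 1)/5 = 8 + (1/5)*1 = 8 + 1/5 = 41/5)
A(c) = 484/5 (A(c) = 105 - 1*41/5 = 105 - 41/5 = 484/5)
(36829 + 23442)*(25889 + A(-89)) = (36829 + 23442)*(25889 + 484/5) = 60271*(129929/5) = 7830950759/5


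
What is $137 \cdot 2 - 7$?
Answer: $267$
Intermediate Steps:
$137 \cdot 2 - 7 = 274 + \left(-45 + 38\right) = 274 - 7 = 267$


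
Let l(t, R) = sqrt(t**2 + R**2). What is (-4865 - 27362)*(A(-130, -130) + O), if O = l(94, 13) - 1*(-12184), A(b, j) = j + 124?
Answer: -392460406 - 32227*sqrt(9005) ≈ -3.9552e+8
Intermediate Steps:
l(t, R) = sqrt(R**2 + t**2)
A(b, j) = 124 + j
O = 12184 + sqrt(9005) (O = sqrt(13**2 + 94**2) - 1*(-12184) = sqrt(169 + 8836) + 12184 = sqrt(9005) + 12184 = 12184 + sqrt(9005) ≈ 12279.)
(-4865 - 27362)*(A(-130, -130) + O) = (-4865 - 27362)*((124 - 130) + (12184 + sqrt(9005))) = -32227*(-6 + (12184 + sqrt(9005))) = -32227*(12178 + sqrt(9005)) = -392460406 - 32227*sqrt(9005)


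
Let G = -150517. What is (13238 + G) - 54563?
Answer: -191842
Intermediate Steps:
(13238 + G) - 54563 = (13238 - 150517) - 54563 = -137279 - 54563 = -191842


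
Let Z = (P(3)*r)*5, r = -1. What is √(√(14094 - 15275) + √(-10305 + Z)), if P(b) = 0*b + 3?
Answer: √I*√(√1181 + 4*√645) ≈ 8.2448 + 8.2448*I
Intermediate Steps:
P(b) = 3 (P(b) = 0 + 3 = 3)
Z = -15 (Z = (3*(-1))*5 = -3*5 = -15)
√(√(14094 - 15275) + √(-10305 + Z)) = √(√(14094 - 15275) + √(-10305 - 15)) = √(√(-1181) + √(-10320)) = √(I*√1181 + 4*I*√645)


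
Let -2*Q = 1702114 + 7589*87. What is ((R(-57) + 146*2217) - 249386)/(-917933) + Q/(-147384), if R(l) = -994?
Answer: 2146878364145/270577274544 ≈ 7.9344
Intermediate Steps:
Q = -2362357/2 (Q = -(1702114 + 7589*87)/2 = -(1702114 + 660243)/2 = -1/2*2362357 = -2362357/2 ≈ -1.1812e+6)
((R(-57) + 146*2217) - 249386)/(-917933) + Q/(-147384) = ((-994 + 146*2217) - 249386)/(-917933) - 2362357/2/(-147384) = ((-994 + 323682) - 249386)*(-1/917933) - 2362357/2*(-1/147384) = (322688 - 249386)*(-1/917933) + 2362357/294768 = 73302*(-1/917933) + 2362357/294768 = -73302/917933 + 2362357/294768 = 2146878364145/270577274544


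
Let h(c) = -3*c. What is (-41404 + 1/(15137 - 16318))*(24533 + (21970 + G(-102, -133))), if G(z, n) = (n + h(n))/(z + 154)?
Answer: -59128150629375/30706 ≈ -1.9256e+9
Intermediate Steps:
G(z, n) = -2*n/(154 + z) (G(z, n) = (n - 3*n)/(z + 154) = (-2*n)/(154 + z) = -2*n/(154 + z))
(-41404 + 1/(15137 - 16318))*(24533 + (21970 + G(-102, -133))) = (-41404 + 1/(15137 - 16318))*(24533 + (21970 - 2*(-133)/(154 - 102))) = (-41404 + 1/(-1181))*(24533 + (21970 - 2*(-133)/52)) = (-41404 - 1/1181)*(24533 + (21970 - 2*(-133)*1/52)) = -48898125*(24533 + (21970 + 133/26))/1181 = -48898125*(24533 + 571353/26)/1181 = -48898125/1181*1209211/26 = -59128150629375/30706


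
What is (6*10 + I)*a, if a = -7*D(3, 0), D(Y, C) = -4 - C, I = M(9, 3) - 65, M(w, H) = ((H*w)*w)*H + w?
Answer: 20524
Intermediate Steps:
M(w, H) = w + H²*w² (M(w, H) = (H*w²)*H + w = H²*w² + w = w + H²*w²)
I = 673 (I = 9*(1 + 9*3²) - 65 = 9*(1 + 9*9) - 65 = 9*(1 + 81) - 65 = 9*82 - 65 = 738 - 65 = 673)
a = 28 (a = -7*(-4 - 1*0) = -7*(-4 + 0) = -7*(-4) = 28)
(6*10 + I)*a = (6*10 + 673)*28 = (60 + 673)*28 = 733*28 = 20524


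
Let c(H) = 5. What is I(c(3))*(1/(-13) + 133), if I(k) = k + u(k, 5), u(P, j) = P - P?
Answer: 8640/13 ≈ 664.62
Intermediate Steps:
u(P, j) = 0
I(k) = k (I(k) = k + 0 = k)
I(c(3))*(1/(-13) + 133) = 5*(1/(-13) + 133) = 5*(-1/13 + 133) = 5*(1728/13) = 8640/13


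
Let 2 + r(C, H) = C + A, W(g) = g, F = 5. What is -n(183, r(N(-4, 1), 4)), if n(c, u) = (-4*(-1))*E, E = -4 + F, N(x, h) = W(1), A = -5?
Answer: -4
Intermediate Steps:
N(x, h) = 1
r(C, H) = -7 + C (r(C, H) = -2 + (C - 5) = -2 + (-5 + C) = -7 + C)
E = 1 (E = -4 + 5 = 1)
n(c, u) = 4 (n(c, u) = -4*(-1)*1 = 4*1 = 4)
-n(183, r(N(-4, 1), 4)) = -1*4 = -4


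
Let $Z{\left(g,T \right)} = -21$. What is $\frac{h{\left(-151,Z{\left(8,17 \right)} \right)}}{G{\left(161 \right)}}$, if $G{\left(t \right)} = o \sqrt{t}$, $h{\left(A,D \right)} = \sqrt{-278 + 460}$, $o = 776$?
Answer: $\frac{\sqrt{598}}{17848} \approx 0.0013701$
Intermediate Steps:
$h{\left(A,D \right)} = \sqrt{182}$
$G{\left(t \right)} = 776 \sqrt{t}$
$\frac{h{\left(-151,Z{\left(8,17 \right)} \right)}}{G{\left(161 \right)}} = \frac{\sqrt{182}}{776 \sqrt{161}} = \sqrt{182} \frac{\sqrt{161}}{124936} = \frac{\sqrt{598}}{17848}$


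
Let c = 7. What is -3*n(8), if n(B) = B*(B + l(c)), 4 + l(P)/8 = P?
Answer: -768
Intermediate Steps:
l(P) = -32 + 8*P
n(B) = B*(24 + B) (n(B) = B*(B + (-32 + 8*7)) = B*(B + (-32 + 56)) = B*(B + 24) = B*(24 + B))
-3*n(8) = -24*(24 + 8) = -24*32 = -3*256 = -768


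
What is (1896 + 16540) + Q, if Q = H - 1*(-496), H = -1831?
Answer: 17101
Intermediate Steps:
Q = -1335 (Q = -1831 - 1*(-496) = -1831 + 496 = -1335)
(1896 + 16540) + Q = (1896 + 16540) - 1335 = 18436 - 1335 = 17101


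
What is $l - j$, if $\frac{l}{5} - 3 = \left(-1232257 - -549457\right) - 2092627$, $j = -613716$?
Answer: $-13263404$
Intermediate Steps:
$l = -13877120$ ($l = 15 + 5 \left(\left(-1232257 - -549457\right) - 2092627\right) = 15 + 5 \left(\left(-1232257 + 549457\right) - 2092627\right) = 15 + 5 \left(-682800 - 2092627\right) = 15 + 5 \left(-2775427\right) = 15 - 13877135 = -13877120$)
$l - j = -13877120 - -613716 = -13877120 + 613716 = -13263404$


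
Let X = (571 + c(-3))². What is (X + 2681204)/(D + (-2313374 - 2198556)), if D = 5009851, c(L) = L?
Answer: 3003828/497921 ≈ 6.0327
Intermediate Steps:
X = 322624 (X = (571 - 3)² = 568² = 322624)
(X + 2681204)/(D + (-2313374 - 2198556)) = (322624 + 2681204)/(5009851 + (-2313374 - 2198556)) = 3003828/(5009851 - 4511930) = 3003828/497921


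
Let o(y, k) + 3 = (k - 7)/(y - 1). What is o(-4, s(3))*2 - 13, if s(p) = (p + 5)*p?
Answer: -129/5 ≈ -25.800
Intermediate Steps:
s(p) = p*(5 + p) (s(p) = (5 + p)*p = p*(5 + p))
o(y, k) = -3 + (-7 + k)/(-1 + y) (o(y, k) = -3 + (k - 7)/(y - 1) = -3 + (-7 + k)/(-1 + y))
o(-4, s(3))*2 - 13 = ((-4 + 3*(5 + 3) - 3*(-4))/(-1 - 4))*2 - 13 = ((-4 + 3*8 + 12)/(-5))*2 - 13 = -(-4 + 24 + 12)/5*2 - 13 = -1/5*32*2 - 13 = -32/5*2 - 13 = -64/5 - 13 = -129/5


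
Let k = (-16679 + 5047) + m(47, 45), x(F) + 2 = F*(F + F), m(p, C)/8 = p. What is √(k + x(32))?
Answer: I*√9210 ≈ 95.969*I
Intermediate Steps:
m(p, C) = 8*p
x(F) = -2 + 2*F² (x(F) = -2 + F*(F + F) = -2 + F*(2*F) = -2 + 2*F²)
k = -11256 (k = (-16679 + 5047) + 8*47 = -11632 + 376 = -11256)
√(k + x(32)) = √(-11256 + (-2 + 2*32²)) = √(-11256 + (-2 + 2*1024)) = √(-11256 + (-2 + 2048)) = √(-11256 + 2046) = √(-9210) = I*√9210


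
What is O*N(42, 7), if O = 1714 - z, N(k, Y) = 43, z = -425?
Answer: 91977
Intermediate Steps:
O = 2139 (O = 1714 - 1*(-425) = 1714 + 425 = 2139)
O*N(42, 7) = 2139*43 = 91977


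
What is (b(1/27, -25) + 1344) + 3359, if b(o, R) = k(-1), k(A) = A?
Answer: 4702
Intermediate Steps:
b(o, R) = -1
(b(1/27, -25) + 1344) + 3359 = (-1 + 1344) + 3359 = 1343 + 3359 = 4702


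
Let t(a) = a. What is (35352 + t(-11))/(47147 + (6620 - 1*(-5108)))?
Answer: 35341/58875 ≈ 0.60027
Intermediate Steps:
(35352 + t(-11))/(47147 + (6620 - 1*(-5108))) = (35352 - 11)/(47147 + (6620 - 1*(-5108))) = 35341/(47147 + (6620 + 5108)) = 35341/(47147 + 11728) = 35341/58875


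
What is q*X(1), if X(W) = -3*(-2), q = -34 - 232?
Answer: -1596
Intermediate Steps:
q = -266
X(W) = 6
q*X(1) = -266*6 = -1596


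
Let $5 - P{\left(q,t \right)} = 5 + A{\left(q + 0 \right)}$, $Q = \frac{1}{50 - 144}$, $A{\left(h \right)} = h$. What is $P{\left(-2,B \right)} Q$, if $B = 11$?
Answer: $- \frac{1}{47} \approx -0.021277$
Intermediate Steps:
$Q = - \frac{1}{94}$ ($Q = \frac{1}{-94} = - \frac{1}{94} \approx -0.010638$)
$P{\left(q,t \right)} = - q$ ($P{\left(q,t \right)} = 5 - \left(5 + \left(q + 0\right)\right) = 5 - \left(5 + q\right) = - q$)
$P{\left(-2,B \right)} Q = \left(-1\right) \left(-2\right) \left(- \frac{1}{94}\right) = 2 \left(- \frac{1}{94}\right) = - \frac{1}{47}$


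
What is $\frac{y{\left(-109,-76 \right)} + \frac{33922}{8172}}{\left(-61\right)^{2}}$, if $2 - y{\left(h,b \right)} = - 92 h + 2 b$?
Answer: $- \frac{40328203}{15204006} \approx -2.6525$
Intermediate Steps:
$y{\left(h,b \right)} = 2 - 2 b + 92 h$ ($y{\left(h,b \right)} = 2 - \left(- 92 h + 2 b\right) = 2 - 2 b + 92 h$)
$\frac{y{\left(-109,-76 \right)} + \frac{33922}{8172}}{\left(-61\right)^{2}} = \frac{\left(2 - -152 + 92 \left(-109\right)\right) + \frac{33922}{8172}}{\left(-61\right)^{2}} = \frac{\left(2 + 152 - 10028\right) + 33922 \cdot \frac{1}{8172}}{3721} = \left(-9874 + \frac{16961}{4086}\right) \frac{1}{3721} = \left(- \frac{40328203}{4086}\right) \frac{1}{3721} = - \frac{40328203}{15204006}$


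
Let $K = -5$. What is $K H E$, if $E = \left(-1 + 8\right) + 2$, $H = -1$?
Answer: $45$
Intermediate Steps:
$E = 9$ ($E = 7 + 2 = 9$)
$K H E = \left(-5\right) \left(-1\right) 9 = 5 \cdot 9 = 45$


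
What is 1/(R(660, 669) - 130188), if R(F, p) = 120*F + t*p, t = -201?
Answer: -1/185457 ≈ -5.3921e-6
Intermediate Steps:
R(F, p) = -201*p + 120*F (R(F, p) = 120*F - 201*p = -201*p + 120*F)
1/(R(660, 669) - 130188) = 1/((-201*669 + 120*660) - 130188) = 1/((-134469 + 79200) - 130188) = 1/(-55269 - 130188) = 1/(-185457) = -1/185457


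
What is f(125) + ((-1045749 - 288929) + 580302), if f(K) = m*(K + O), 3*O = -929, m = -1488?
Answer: -479592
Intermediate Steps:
O = -929/3 (O = (1/3)*(-929) = -929/3 ≈ -309.67)
f(K) = 460784 - 1488*K (f(K) = -1488*(K - 929/3) = -1488*(-929/3 + K) = 460784 - 1488*K)
f(125) + ((-1045749 - 288929) + 580302) = (460784 - 1488*125) + ((-1045749 - 288929) + 580302) = (460784 - 186000) + (-1334678 + 580302) = 274784 - 754376 = -479592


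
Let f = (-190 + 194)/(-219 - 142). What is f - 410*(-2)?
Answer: 296016/361 ≈ 819.99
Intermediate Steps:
f = -4/361 (f = 4/(-361) = 4*(-1/361) = -4/361 ≈ -0.011080)
f - 410*(-2) = -4/361 - 410*(-2) = -4/361 + 820 = 296016/361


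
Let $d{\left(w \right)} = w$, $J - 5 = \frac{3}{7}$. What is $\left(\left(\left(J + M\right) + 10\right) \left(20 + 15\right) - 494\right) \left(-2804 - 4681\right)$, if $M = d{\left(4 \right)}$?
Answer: $-1392210$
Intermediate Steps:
$J = \frac{38}{7}$ ($J = 5 + \frac{3}{7} = \frac{38}{7} \approx 5.4286$)
$M = 4$
$\left(\left(\left(J + M\right) + 10\right) \left(20 + 15\right) - 494\right) \left(-2804 - 4681\right) = \left(\left(\left(\frac{38}{7} + 4\right) + 10\right) \left(20 + 15\right) - 494\right) \left(-2804 - 4681\right) = \left(\left(\frac{66}{7} + 10\right) 35 - 494\right) \left(-7485\right) = \left(\frac{136}{7} \cdot 35 - 494\right) \left(-7485\right) = \left(680 - 494\right) \left(-7485\right) = 186 \left(-7485\right) = -1392210$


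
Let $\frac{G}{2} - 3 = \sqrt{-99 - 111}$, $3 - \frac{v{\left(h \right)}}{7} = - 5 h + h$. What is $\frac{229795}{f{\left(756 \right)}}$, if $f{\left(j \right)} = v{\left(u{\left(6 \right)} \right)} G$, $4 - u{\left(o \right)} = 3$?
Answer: $\frac{229795}{7154} - \frac{229795 i \sqrt{210}}{21462} \approx 32.121 - 155.16 i$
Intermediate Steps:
$u{\left(o \right)} = 1$ ($u{\left(o \right)} = 4 - 3 = 1$)
$v{\left(h \right)} = 21 + 28 h$ ($v{\left(h \right)} = 21 - 7 \left(- 5 h + h\right) = 21 - 7 \left(- 4 h\right) = 21 + 28 h$)
$G = 6 + 2 i \sqrt{210}$ ($G = 6 + 2 \sqrt{-99 - 111} = 6 + 2 \sqrt{-210} = 6 + 2 i \sqrt{210} \approx 6.0 + 28.983 i$)
$f{\left(j \right)} = 294 + 98 i \sqrt{210}$ ($f{\left(j \right)} = \left(21 + 28 \cdot 1\right) \left(6 + 2 i \sqrt{210}\right) = \left(21 + 28\right) \left(6 + 2 i \sqrt{210}\right) = 49 \left(6 + 2 i \sqrt{210}\right) = 294 + 98 i \sqrt{210}$)
$\frac{229795}{f{\left(756 \right)}} = \frac{229795}{294 + 98 i \sqrt{210}}$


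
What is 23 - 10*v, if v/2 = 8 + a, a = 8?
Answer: -297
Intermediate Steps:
v = 32 (v = 2*(8 + 8) = 2*16 = 32)
23 - 10*v = 23 - 10*32 = 23 - 320 = -297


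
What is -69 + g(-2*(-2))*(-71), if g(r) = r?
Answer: -353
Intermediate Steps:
-69 + g(-2*(-2))*(-71) = -69 - 2*(-2)*(-71) = -69 + 4*(-71) = -69 - 284 = -353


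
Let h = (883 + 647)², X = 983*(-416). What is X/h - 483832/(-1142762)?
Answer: 83161868708/334386445725 ≈ 0.24870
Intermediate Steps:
X = -408928
h = 2340900 (h = 1530² = 2340900)
X/h - 483832/(-1142762) = -408928/2340900 - 483832/(-1142762) = -408928*1/2340900 - 483832*(-1/1142762) = -102232/585225 + 241916/571381 = 83161868708/334386445725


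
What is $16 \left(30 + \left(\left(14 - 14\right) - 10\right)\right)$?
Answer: $320$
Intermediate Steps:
$16 \left(30 + \left(\left(14 - 14\right) - 10\right)\right) = 16 \left(30 + \left(0 - 10\right)\right) = 16 \left(30 - 10\right) = 16 \cdot 20 = 320$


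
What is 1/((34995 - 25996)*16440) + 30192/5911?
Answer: 4466711969431/874494383160 ≈ 5.1078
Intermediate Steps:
1/((34995 - 25996)*16440) + 30192/5911 = (1/16440)/8999 + 30192*(1/5911) = (1/8999)*(1/16440) + 30192/5911 = 1/147943560 + 30192/5911 = 4466711969431/874494383160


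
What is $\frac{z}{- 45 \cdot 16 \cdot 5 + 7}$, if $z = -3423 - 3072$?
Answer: $\frac{6495}{3593} \approx 1.8077$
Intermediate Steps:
$z = -6495$
$\frac{z}{- 45 \cdot 16 \cdot 5 + 7} = - \frac{6495}{- 45 \cdot 16 \cdot 5 + 7} = - \frac{6495}{\left(-45\right) 80 + 7} = - \frac{6495}{-3600 + 7} = - \frac{6495}{-3593} = \left(-6495\right) \left(- \frac{1}{3593}\right) = \frac{6495}{3593}$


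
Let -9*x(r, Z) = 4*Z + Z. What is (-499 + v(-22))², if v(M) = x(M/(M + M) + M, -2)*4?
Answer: 19811401/81 ≈ 2.4459e+5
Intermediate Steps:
x(r, Z) = -5*Z/9 (x(r, Z) = -(4*Z + Z)/9 = -5*Z/9)
v(M) = 40/9 (v(M) = -5/9*(-2)*4 = (10/9)*4 = 40/9)
(-499 + v(-22))² = (-499 + 40/9)² = (-4451/9)² = 19811401/81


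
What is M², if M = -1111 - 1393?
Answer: 6270016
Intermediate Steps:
M = -2504
M² = (-2504)² = 6270016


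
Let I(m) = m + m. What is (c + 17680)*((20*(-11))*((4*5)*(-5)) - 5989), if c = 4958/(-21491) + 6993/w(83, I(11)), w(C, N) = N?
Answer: 136242672037317/472802 ≈ 2.8816e+8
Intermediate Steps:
I(m) = 2*m
c = 150177487/472802 (c = 4958/(-21491) + 6993/((2*11)) = 4958*(-1/21491) + 6993/22 = -4958/21491 + 6993*(1/22) = -4958/21491 + 6993/22 = 150177487/472802 ≈ 317.63)
(c + 17680)*((20*(-11))*((4*5)*(-5)) - 5989) = (150177487/472802 + 17680)*((20*(-11))*((4*5)*(-5)) - 5989) = 8509316847*(-4400*(-5) - 5989)/472802 = 8509316847*(-220*(-100) - 5989)/472802 = 8509316847*(22000 - 5989)/472802 = (8509316847/472802)*16011 = 136242672037317/472802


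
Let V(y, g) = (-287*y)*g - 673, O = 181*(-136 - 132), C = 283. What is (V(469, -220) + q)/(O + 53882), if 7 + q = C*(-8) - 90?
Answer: 14804813/2687 ≈ 5509.8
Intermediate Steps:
O = -48508 (O = 181*(-268) = -48508)
V(y, g) = -673 - 287*g*y (V(y, g) = -287*g*y - 673 = -673 - 287*g*y)
q = -2361 (q = -7 + (283*(-8) - 90) = -7 + (-2264 - 90) = -7 - 2354 = -2361)
(V(469, -220) + q)/(O + 53882) = ((-673 - 287*(-220)*469) - 2361)/(-48508 + 53882) = ((-673 + 29612660) - 2361)/5374 = (29611987 - 2361)*(1/5374) = 29609626*(1/5374) = 14804813/2687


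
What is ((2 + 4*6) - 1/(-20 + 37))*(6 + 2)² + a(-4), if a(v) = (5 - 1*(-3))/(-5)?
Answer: 140984/85 ≈ 1658.6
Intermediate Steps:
a(v) = -8/5 (a(v) = (5 + 3)*(-⅕) = 8*(-⅕) = -8/5)
((2 + 4*6) - 1/(-20 + 37))*(6 + 2)² + a(-4) = ((2 + 4*6) - 1/(-20 + 37))*(6 + 2)² - 8/5 = ((2 + 24) - 1/17)*8² - 8/5 = (26 - 1*1/17)*64 - 8/5 = (26 - 1/17)*64 - 8/5 = (441/17)*64 - 8/5 = 28224/17 - 8/5 = 140984/85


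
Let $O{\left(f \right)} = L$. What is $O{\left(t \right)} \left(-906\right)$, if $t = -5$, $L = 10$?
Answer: $-9060$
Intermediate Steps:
$O{\left(f \right)} = 10$
$O{\left(t \right)} \left(-906\right) = 10 \left(-906\right) = -9060$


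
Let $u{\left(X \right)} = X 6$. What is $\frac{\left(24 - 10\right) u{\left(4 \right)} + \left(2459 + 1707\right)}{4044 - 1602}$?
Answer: $\frac{2251}{1221} \approx 1.8436$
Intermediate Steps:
$u{\left(X \right)} = 6 X$
$\frac{\left(24 - 10\right) u{\left(4 \right)} + \left(2459 + 1707\right)}{4044 - 1602} = \frac{\left(24 - 10\right) 6 \cdot 4 + \left(2459 + 1707\right)}{4044 - 1602} = \frac{14 \cdot 24 + 4166}{2442} = \left(336 + 4166\right) \frac{1}{2442} = 4502 \cdot \frac{1}{2442} = \frac{2251}{1221}$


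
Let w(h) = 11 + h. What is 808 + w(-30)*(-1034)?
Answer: 20454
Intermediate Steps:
808 + w(-30)*(-1034) = 808 + (11 - 30)*(-1034) = 808 - 19*(-1034) = 808 + 19646 = 20454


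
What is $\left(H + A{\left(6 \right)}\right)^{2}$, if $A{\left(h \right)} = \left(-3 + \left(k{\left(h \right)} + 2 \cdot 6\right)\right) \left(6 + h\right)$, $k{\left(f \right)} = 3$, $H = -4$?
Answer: $19600$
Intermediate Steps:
$A{\left(h \right)} = 72 + 12 h$ ($A{\left(h \right)} = \left(-3 + \left(3 + 2 \cdot 6\right)\right) \left(6 + h\right) = \left(-3 + \left(3 + 12\right)\right) \left(6 + h\right) = \left(-3 + 15\right) \left(6 + h\right) = 12 \left(6 + h\right) = 72 + 12 h$)
$\left(H + A{\left(6 \right)}\right)^{2} = \left(-4 + \left(72 + 12 \cdot 6\right)\right)^{2} = \left(-4 + \left(72 + 72\right)\right)^{2} = \left(-4 + 144\right)^{2} = 140^{2} = 19600$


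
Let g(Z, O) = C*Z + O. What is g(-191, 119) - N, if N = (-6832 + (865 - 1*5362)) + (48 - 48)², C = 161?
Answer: -19303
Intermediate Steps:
N = -11329 (N = (-6832 + (865 - 5362)) + 0² = (-6832 - 4497) + 0 = -11329 + 0 = -11329)
g(Z, O) = O + 161*Z (g(Z, O) = 161*Z + O = O + 161*Z)
g(-191, 119) - N = (119 + 161*(-191)) - 1*(-11329) = (119 - 30751) + 11329 = -30632 + 11329 = -19303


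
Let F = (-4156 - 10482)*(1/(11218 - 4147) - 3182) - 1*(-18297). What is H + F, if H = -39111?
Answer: 329206667804/7071 ≈ 4.6557e+7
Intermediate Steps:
F = 329483221685/7071 (F = -14638*(1/7071 - 3182) + 18297 = -14638*(-22499921/7071) + 18297 = 329353843598/7071 + 18297 = 329483221685/7071 ≈ 4.6596e+7)
H + F = -39111 + 329483221685/7071 = 329206667804/7071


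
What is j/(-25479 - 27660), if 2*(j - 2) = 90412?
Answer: -45208/53139 ≈ -0.85075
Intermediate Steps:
j = 45208 (j = 2 + (1/2)*90412 = 2 + 45206 = 45208)
j/(-25479 - 27660) = 45208/(-25479 - 27660) = 45208/(-53139) = 45208*(-1/53139) = -45208/53139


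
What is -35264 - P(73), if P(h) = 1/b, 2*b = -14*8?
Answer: -1974783/56 ≈ -35264.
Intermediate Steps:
b = -56 (b = (-14*8)/2 = (½)*(-112) = -56)
P(h) = -1/56 (P(h) = 1/(-56) = -1/56)
-35264 - P(73) = -35264 - 1*(-1/56) = -35264 + 1/56 = -1974783/56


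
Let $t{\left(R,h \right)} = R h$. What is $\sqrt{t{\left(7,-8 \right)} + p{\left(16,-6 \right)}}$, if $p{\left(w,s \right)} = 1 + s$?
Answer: $i \sqrt{61} \approx 7.8102 i$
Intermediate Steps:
$\sqrt{t{\left(7,-8 \right)} + p{\left(16,-6 \right)}} = \sqrt{7 \left(-8\right) + \left(1 - 6\right)} = \sqrt{-56 - 5} = \sqrt{-61} = i \sqrt{61}$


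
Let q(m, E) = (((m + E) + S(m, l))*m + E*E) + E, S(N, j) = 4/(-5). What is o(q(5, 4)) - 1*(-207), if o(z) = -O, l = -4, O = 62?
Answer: 145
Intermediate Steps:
S(N, j) = -4/5 (S(N, j) = 4*(-1/5) = -4/5)
q(m, E) = E + E**2 + m*(-4/5 + E + m) (q(m, E) = (((m + E) - 4/5)*m + E*E) + E = (((E + m) - 4/5)*m + E**2) + E = ((-4/5 + E + m)*m + E**2) + E = (m*(-4/5 + E + m) + E**2) + E = (E**2 + m*(-4/5 + E + m)) + E = E + E**2 + m*(-4/5 + E + m))
o(z) = -62 (o(z) = -1*62 = -62)
o(q(5, 4)) - 1*(-207) = -62 - 1*(-207) = -62 + 207 = 145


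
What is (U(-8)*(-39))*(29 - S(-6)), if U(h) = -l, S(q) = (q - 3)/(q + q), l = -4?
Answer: -4407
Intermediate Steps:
S(q) = (-3 + q)/(2*q) (S(q) = (-3 + q)/((2*q)) = (-3 + q)*(1/(2*q)) = (-3 + q)/(2*q))
U(h) = 4 (U(h) = -1*(-4) = 4)
(U(-8)*(-39))*(29 - S(-6)) = (4*(-39))*(29 - (-3 - 6)/(2*(-6))) = -156*(29 - (-1)*(-9)/(2*6)) = -156*(29 - 1*¾) = -156*(29 - ¾) = -156*113/4 = -4407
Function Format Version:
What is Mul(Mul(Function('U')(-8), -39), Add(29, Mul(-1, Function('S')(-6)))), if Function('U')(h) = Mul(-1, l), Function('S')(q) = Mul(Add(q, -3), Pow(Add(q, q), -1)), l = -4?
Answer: -4407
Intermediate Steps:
Function('S')(q) = Mul(Rational(1, 2), Pow(q, -1), Add(-3, q)) (Function('S')(q) = Mul(Add(-3, q), Pow(Mul(2, q), -1)) = Mul(Add(-3, q), Mul(Rational(1, 2), Pow(q, -1))) = Mul(Rational(1, 2), Pow(q, -1), Add(-3, q)))
Function('U')(h) = 4 (Function('U')(h) = Mul(-1, -4) = 4)
Mul(Mul(Function('U')(-8), -39), Add(29, Mul(-1, Function('S')(-6)))) = Mul(Mul(4, -39), Add(29, Mul(-1, Mul(Rational(1, 2), Pow(-6, -1), Add(-3, -6))))) = Mul(-156, Add(29, Mul(-1, Mul(Rational(1, 2), Rational(-1, 6), -9)))) = Mul(-156, Add(29, Mul(-1, Rational(3, 4)))) = Mul(-156, Add(29, Rational(-3, 4))) = Mul(-156, Rational(113, 4)) = -4407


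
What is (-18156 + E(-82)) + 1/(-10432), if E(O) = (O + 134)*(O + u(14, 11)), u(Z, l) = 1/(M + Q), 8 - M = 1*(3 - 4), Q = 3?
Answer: -701520707/31296 ≈ -22416.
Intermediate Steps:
M = 9 (M = 8 - (3 - 4) = 8 - (-1) = 8 - 1*(-1) = 8 + 1 = 9)
u(Z, l) = 1/12 (u(Z, l) = 1/(9 + 3) = 1/12)
E(O) = (134 + O)*(1/12 + O) (E(O) = (O + 134)*(O + 1/12) = (134 + O)*(1/12 + O))
(-18156 + E(-82)) + 1/(-10432) = (-18156 + (67/6 + (-82)**2 + (1609/12)*(-82))) + 1/(-10432) = (-18156 + (67/6 + 6724 - 65969/6)) - 1/10432 = (-18156 - 12779/3) - 1/10432 = -67247/3 - 1/10432 = -701520707/31296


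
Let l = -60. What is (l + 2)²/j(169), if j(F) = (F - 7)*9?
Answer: 1682/729 ≈ 2.3073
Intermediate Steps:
j(F) = -63 + 9*F (j(F) = (-7 + F)*9 = -63 + 9*F)
(l + 2)²/j(169) = (-60 + 2)²/(-63 + 9*169) = (-58)²/(-63 + 1521) = 3364/1458 = 3364*(1/1458) = 1682/729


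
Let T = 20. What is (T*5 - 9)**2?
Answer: 8281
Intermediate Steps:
(T*5 - 9)**2 = (20*5 - 9)**2 = (100 - 9)**2 = 91**2 = 8281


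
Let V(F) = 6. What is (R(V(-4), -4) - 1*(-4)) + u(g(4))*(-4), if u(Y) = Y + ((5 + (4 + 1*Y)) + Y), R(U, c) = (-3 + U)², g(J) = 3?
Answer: -59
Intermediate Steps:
u(Y) = 9 + 3*Y (u(Y) = Y + ((5 + (4 + Y)) + Y) = Y + ((9 + Y) + Y) = Y + (9 + 2*Y) = 9 + 3*Y)
(R(V(-4), -4) - 1*(-4)) + u(g(4))*(-4) = ((-3 + 6)² - 1*(-4)) + (9 + 3*3)*(-4) = (3² + 4) + (9 + 9)*(-4) = (9 + 4) + 18*(-4) = 13 - 72 = -59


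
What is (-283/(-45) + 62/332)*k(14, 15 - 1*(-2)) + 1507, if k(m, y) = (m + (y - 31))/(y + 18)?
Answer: 1507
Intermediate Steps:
k(m, y) = (-31 + m + y)/(18 + y) (k(m, y) = (m + (-31 + y))/(18 + y) = (-31 + m + y)/(18 + y))
(-283/(-45) + 62/332)*k(14, 15 - 1*(-2)) + 1507 = (-283/(-45) + 62/332)*((-31 + 14 + (15 - 1*(-2)))/(18 + (15 - 1*(-2)))) + 1507 = (-283*(-1/45) + 62*(1/332))*((-31 + 14 + (15 + 2))/(18 + (15 + 2))) + 1507 = (283/45 + 31/166)*((-31 + 14 + 17)/(18 + 17)) + 1507 = 48373*(0/35)/7470 + 1507 = 48373*((1/35)*0)/7470 + 1507 = (48373/7470)*0 + 1507 = 0 + 1507 = 1507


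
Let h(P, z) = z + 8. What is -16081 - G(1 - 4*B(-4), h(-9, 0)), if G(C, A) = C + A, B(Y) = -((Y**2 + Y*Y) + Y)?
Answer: -16202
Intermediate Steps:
B(Y) = -Y - 2*Y**2 (B(Y) = -((Y**2 + Y**2) + Y) = -(2*Y**2 + Y) = -(Y + 2*Y**2) = -Y - 2*Y**2)
h(P, z) = 8 + z
G(C, A) = A + C
-16081 - G(1 - 4*B(-4), h(-9, 0)) = -16081 - ((8 + 0) + (1 - (-4)*(-4)*(1 + 2*(-4)))) = -16081 - (8 + (1 - (-4)*(-4)*(1 - 8))) = -16081 - (8 + (1 - (-4)*(-4)*(-7))) = -16081 - (8 + (1 - 4*(-28))) = -16081 - (8 + (1 + 112)) = -16081 - (8 + 113) = -16081 - 1*121 = -16081 - 121 = -16202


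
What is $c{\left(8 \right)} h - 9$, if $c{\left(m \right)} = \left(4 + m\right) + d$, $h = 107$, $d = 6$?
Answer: $1917$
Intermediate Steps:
$c{\left(m \right)} = 10 + m$ ($c{\left(m \right)} = \left(4 + m\right) + 6 = 10 + m$)
$c{\left(8 \right)} h - 9 = \left(10 + 8\right) 107 - 9 = 18 \cdot 107 - 9 = 1926 - 9 = 1917$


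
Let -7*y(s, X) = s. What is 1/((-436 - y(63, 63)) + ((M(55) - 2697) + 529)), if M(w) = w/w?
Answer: -1/2594 ≈ -0.00038551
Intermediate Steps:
y(s, X) = -s/7
M(w) = 1
1/((-436 - y(63, 63)) + ((M(55) - 2697) + 529)) = 1/((-436 - (-1)*63/7) + ((1 - 2697) + 529)) = 1/((-436 - 1*(-9)) + (-2696 + 529)) = 1/((-436 + 9) - 2167) = 1/(-427 - 2167) = 1/(-2594) = -1/2594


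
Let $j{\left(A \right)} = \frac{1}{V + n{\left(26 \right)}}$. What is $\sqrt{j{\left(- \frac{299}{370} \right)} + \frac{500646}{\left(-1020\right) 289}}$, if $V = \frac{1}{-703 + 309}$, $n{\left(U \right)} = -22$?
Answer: $\frac{i \sqrt{1094549954068770}}{25053410} \approx 1.3205 i$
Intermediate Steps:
$V = - \frac{1}{394}$ ($V = \frac{1}{-394} = - \frac{1}{394} \approx -0.0025381$)
$j{\left(A \right)} = - \frac{394}{8669}$ ($j{\left(A \right)} = \frac{1}{- \frac{1}{394} - 22} = \frac{1}{- \frac{8669}{394}} = - \frac{394}{8669}$)
$\sqrt{j{\left(- \frac{299}{370} \right)} + \frac{500646}{\left(-1020\right) 289}} = \sqrt{- \frac{394}{8669} + \frac{500646}{\left(-1020\right) 289}} = \sqrt{- \frac{394}{8669} + \frac{500646}{-294780}} = \sqrt{- \frac{394}{8669} + 500646 \left(- \frac{1}{294780}\right)} = \sqrt{- \frac{394}{8669} - \frac{83441}{49130}} = \sqrt{- \frac{742707249}{425907970}} = \frac{i \sqrt{1094549954068770}}{25053410}$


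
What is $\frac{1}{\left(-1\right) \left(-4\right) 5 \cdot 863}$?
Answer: $\frac{1}{17260} \approx 5.7937 \cdot 10^{-5}$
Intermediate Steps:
$\frac{1}{\left(-1\right) \left(-4\right) 5 \cdot 863} = \frac{1}{4 \cdot 5 \cdot 863} = \frac{1}{20 \cdot 863} = \frac{1}{17260}$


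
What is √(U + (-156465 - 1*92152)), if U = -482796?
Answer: I*√731413 ≈ 855.23*I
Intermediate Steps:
√(U + (-156465 - 1*92152)) = √(-482796 + (-156465 - 1*92152)) = √(-482796 + (-156465 - 92152)) = √(-482796 - 248617) = √(-731413) = I*√731413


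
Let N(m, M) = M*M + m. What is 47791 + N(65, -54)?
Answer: 50772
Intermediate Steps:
N(m, M) = m + M² (N(m, M) = M² + m = m + M²)
47791 + N(65, -54) = 47791 + (65 + (-54)²) = 47791 + (65 + 2916) = 47791 + 2981 = 50772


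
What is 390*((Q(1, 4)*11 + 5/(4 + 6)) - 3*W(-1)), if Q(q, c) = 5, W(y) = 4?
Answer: 16965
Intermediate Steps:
390*((Q(1, 4)*11 + 5/(4 + 6)) - 3*W(-1)) = 390*((5*11 + 5/(4 + 6)) - 3*4) = 390*((55 + 5/10) - 12) = 390*((55 + 5*(⅒)) - 12) = 390*((55 + ½) - 12) = 390*(111/2 - 12) = 390*(87/2) = 16965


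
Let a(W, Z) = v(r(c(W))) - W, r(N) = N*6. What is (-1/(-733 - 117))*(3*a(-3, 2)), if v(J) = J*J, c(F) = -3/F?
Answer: 117/850 ≈ 0.13765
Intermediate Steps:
r(N) = 6*N
v(J) = J²
a(W, Z) = -W + 324/W² (a(W, Z) = (6*(-3/W))² - W = (-18/W)² - W = 324/W² - W = -W + 324/W²)
(-1/(-733 - 117))*(3*a(-3, 2)) = (-1/(-733 - 117))*(3*(-1*(-3) + 324/(-3)²)) = (-1/(-850))*(3*(3 + 324*(⅑))) = (-1*(-1/850))*(3*(3 + 36)) = (3*39)/850 = (1/850)*117 = 117/850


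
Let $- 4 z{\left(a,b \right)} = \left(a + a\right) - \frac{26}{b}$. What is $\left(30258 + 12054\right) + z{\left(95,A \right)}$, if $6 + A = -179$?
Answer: $\frac{7818926}{185} \approx 42264.0$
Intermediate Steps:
$A = -185$ ($A = -6 - 179 = -185$)
$z{\left(a,b \right)} = - \frac{a}{2} + \frac{13}{2 b}$ ($z{\left(a,b \right)} = - \frac{\left(a + a\right) - \frac{26}{b}}{4} = - \frac{2 a - \frac{26}{b}}{4} = - \frac{- \frac{26}{b} + 2 a}{4} = - \frac{a}{2} + \frac{13}{2 b}$)
$\left(30258 + 12054\right) + z{\left(95,A \right)} = \left(30258 + 12054\right) + \frac{13 - 95 \left(-185\right)}{2 \left(-185\right)} = 42312 + \frac{1}{2} \left(- \frac{1}{185}\right) \left(13 + 17575\right) = 42312 + \frac{1}{2} \left(- \frac{1}{185}\right) 17588 = 42312 - \frac{8794}{185} = \frac{7818926}{185}$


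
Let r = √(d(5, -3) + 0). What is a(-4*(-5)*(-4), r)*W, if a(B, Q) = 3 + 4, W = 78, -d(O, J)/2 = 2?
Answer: 546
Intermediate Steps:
d(O, J) = -4 (d(O, J) = -2*2 = -4)
r = 2*I (r = √(-4 + 0) = √(-4) = 2*I ≈ 2.0*I)
a(B, Q) = 7
a(-4*(-5)*(-4), r)*W = 7*78 = 546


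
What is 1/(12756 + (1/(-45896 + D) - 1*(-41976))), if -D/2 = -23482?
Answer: 1068/58453777 ≈ 1.8271e-5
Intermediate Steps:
D = 46964 (D = -2*(-23482) = 46964)
1/(12756 + (1/(-45896 + D) - 1*(-41976))) = 1/(12756 + (1/(-45896 + 46964) - 1*(-41976))) = 1/(12756 + (1/1068 + 41976)) = 1/(12756 + 44830369/1068) = 1/(58453777/1068) = 1068/58453777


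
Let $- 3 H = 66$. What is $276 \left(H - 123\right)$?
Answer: $-40020$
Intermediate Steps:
$H = -22$ ($H = \left(- \frac{1}{3}\right) 66 = -22$)
$276 \left(H - 123\right) = 276 \left(-22 - 123\right) = 276 \left(-145\right) = -40020$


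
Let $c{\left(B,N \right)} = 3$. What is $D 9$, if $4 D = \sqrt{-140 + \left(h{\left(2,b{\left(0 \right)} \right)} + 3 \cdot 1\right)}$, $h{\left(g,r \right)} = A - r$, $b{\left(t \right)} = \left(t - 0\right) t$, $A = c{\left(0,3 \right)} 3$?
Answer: $18 i \sqrt{2} \approx 25.456 i$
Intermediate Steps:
$A = 9$ ($A = 3 \cdot 3 = 9$)
$b{\left(t \right)} = t^{2}$ ($b{\left(t \right)} = \left(t + 0\right) t = t t = t^{2}$)
$h{\left(g,r \right)} = 9 - r$
$D = 2 i \sqrt{2}$ ($D = \frac{\sqrt{-140 + \left(\left(9 - 0^{2}\right) + 3 \cdot 1\right)}}{4} = \frac{\sqrt{-140 + \left(\left(9 - 0\right) + 3\right)}}{4} = \frac{\sqrt{-140 + \left(\left(9 + 0\right) + 3\right)}}{4} = \frac{\sqrt{-140 + \left(9 + 3\right)}}{4} = \frac{\sqrt{-140 + 12}}{4} = \frac{\sqrt{-128}}{4} = \frac{8 i \sqrt{2}}{4} = 2 i \sqrt{2} \approx 2.8284 i$)
$D 9 = 2 i \sqrt{2} \cdot 9 = 18 i \sqrt{2}$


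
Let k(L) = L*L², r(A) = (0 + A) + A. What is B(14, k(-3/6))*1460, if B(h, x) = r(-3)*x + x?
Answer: 1825/2 ≈ 912.50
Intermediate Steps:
r(A) = 2*A (r(A) = A + A = 2*A)
k(L) = L³
B(h, x) = -5*x (B(h, x) = (2*(-3))*x + x = -6*x + x = -5*x)
B(14, k(-3/6))*1460 = -5*(-3/6)³*1460 = -5*(-3*⅙)³*1460 = -5*(-½)³*1460 = -5*(-⅛)*1460 = (5/8)*1460 = 1825/2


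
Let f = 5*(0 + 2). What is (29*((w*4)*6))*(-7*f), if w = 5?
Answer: -243600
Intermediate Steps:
f = 10 (f = 5*2 = 10)
(29*((w*4)*6))*(-7*f) = (29*((5*4)*6))*(-7*10) = (29*(20*6))*(-70) = (29*120)*(-70) = 3480*(-70) = -243600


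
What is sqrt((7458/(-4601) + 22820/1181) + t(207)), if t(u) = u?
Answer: sqrt(6634535692096009)/5433781 ≈ 14.990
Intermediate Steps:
sqrt((7458/(-4601) + 22820/1181) + t(207)) = sqrt((7458/(-4601) + 22820/1181) + 207) = sqrt((7458*(-1/4601) + 22820*(1/1181)) + 207) = sqrt((-7458/4601 + 22820/1181) + 207) = sqrt(96186922/5433781 + 207) = sqrt(1220979589/5433781) = sqrt(6634535692096009)/5433781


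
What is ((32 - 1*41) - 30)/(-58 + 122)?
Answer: -39/64 ≈ -0.60938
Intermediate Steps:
((32 - 1*41) - 30)/(-58 + 122) = ((32 - 41) - 30)/64 = (-9 - 30)*(1/64) = -39*1/64 = -39/64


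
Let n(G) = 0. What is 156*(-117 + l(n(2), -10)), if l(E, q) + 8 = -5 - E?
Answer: -20280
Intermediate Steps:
l(E, q) = -13 - E (l(E, q) = -8 + (-5 - E) = -13 - E)
156*(-117 + l(n(2), -10)) = 156*(-117 + (-13 - 1*0)) = 156*(-117 + (-13 + 0)) = 156*(-117 - 13) = 156*(-130) = -20280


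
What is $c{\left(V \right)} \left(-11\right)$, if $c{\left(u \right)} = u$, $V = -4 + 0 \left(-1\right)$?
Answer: $44$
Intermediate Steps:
$V = -4$ ($V = -4 + 0 = -4$)
$c{\left(V \right)} \left(-11\right) = \left(-4\right) \left(-11\right) = 44$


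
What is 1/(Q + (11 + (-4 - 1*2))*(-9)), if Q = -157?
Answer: -1/202 ≈ -0.0049505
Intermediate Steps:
1/(Q + (11 + (-4 - 1*2))*(-9)) = 1/(-157 + (11 + (-4 - 1*2))*(-9)) = 1/(-157 + (11 + (-4 - 2))*(-9)) = 1/(-157 + (11 - 6)*(-9)) = 1/(-157 + 5*(-9)) = 1/(-157 - 45) = 1/(-202) = -1/202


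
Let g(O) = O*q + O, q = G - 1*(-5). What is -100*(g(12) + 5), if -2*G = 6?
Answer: -4100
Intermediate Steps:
G = -3 (G = -½*6 = -3)
q = 2 (q = -3 - 1*(-5) = -3 + 5 = 2)
g(O) = 3*O (g(O) = O*2 + O = 2*O + O = 3*O)
-100*(g(12) + 5) = -100*(3*12 + 5) = -100*(36 + 5) = -100*41 = -4100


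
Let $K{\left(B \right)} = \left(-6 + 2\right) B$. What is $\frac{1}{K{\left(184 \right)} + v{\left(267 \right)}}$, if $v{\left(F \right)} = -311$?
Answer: $- \frac{1}{1047} \approx -0.00095511$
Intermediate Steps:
$K{\left(B \right)} = - 4 B$
$\frac{1}{K{\left(184 \right)} + v{\left(267 \right)}} = \frac{1}{\left(-4\right) 184 - 311} = \frac{1}{-736 - 311} = \frac{1}{-1047} = - \frac{1}{1047}$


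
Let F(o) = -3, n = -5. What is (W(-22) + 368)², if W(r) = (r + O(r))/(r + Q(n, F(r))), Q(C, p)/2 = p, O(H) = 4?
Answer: 26635921/196 ≈ 1.3590e+5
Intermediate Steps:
Q(C, p) = 2*p
W(r) = (4 + r)/(-6 + r) (W(r) = (r + 4)/(r + 2*(-3)) = (4 + r)/(r - 6) = (4 + r)/(-6 + r))
(W(-22) + 368)² = ((4 - 22)/(-6 - 22) + 368)² = (-18/(-28) + 368)² = (-1/28*(-18) + 368)² = (9/14 + 368)² = (5161/14)² = 26635921/196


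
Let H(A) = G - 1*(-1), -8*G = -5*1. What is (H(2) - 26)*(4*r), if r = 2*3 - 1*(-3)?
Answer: -1755/2 ≈ -877.50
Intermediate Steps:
G = 5/8 (G = -(-5)/8 = -⅛*(-5) = 5/8 ≈ 0.62500)
r = 9 (r = 6 + 3 = 9)
H(A) = 13/8 (H(A) = 5/8 - 1*(-1) = 5/8 + 1 = 13/8)
(H(2) - 26)*(4*r) = (13/8 - 26)*(4*9) = -195/8*36 = -1755/2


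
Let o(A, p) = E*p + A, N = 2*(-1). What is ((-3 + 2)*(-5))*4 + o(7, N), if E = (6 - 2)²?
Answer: -5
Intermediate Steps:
N = -2
E = 16 (E = 4² = 16)
o(A, p) = A + 16*p (o(A, p) = 16*p + A = A + 16*p)
((-3 + 2)*(-5))*4 + o(7, N) = ((-3 + 2)*(-5))*4 + (7 + 16*(-2)) = -1*(-5)*4 + (7 - 32) = 5*4 - 25 = 20 - 25 = -5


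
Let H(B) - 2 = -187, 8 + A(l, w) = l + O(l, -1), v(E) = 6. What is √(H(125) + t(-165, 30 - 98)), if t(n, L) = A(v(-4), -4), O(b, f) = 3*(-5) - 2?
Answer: 2*I*√51 ≈ 14.283*I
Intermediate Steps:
O(b, f) = -17 (O(b, f) = -15 - 2 = -17)
A(l, w) = -25 + l (A(l, w) = -8 + (l - 17) = -8 + (-17 + l) = -25 + l)
t(n, L) = -19 (t(n, L) = -25 + 6 = -19)
H(B) = -185 (H(B) = 2 - 187 = -185)
√(H(125) + t(-165, 30 - 98)) = √(-185 - 19) = √(-204) = 2*I*√51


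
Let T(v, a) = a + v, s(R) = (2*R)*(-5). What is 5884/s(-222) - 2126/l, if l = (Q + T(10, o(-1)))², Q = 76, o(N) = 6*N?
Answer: 823447/355200 ≈ 2.3183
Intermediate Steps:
s(R) = -10*R
l = 6400 (l = (76 + (6*(-1) + 10))² = (76 + (-6 + 10))² = (76 + 4)² = 80² = 6400)
5884/s(-222) - 2126/l = 5884/((-10*(-222))) - 2126/6400 = 5884/2220 - 2126*1/6400 = 5884*(1/2220) - 1063/3200 = 1471/555 - 1063/3200 = 823447/355200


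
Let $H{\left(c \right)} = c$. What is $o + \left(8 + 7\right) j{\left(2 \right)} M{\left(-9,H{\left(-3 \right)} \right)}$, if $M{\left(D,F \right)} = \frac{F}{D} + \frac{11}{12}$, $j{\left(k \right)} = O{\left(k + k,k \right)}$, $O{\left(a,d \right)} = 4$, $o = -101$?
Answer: $-26$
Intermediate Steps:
$j{\left(k \right)} = 4$
$M{\left(D,F \right)} = \frac{11}{12} + \frac{F}{D}$ ($M{\left(D,F \right)} = \frac{F}{D} + 11 \cdot \frac{1}{12} = \frac{F}{D} + \frac{11}{12} = \frac{11}{12} + \frac{F}{D}$)
$o + \left(8 + 7\right) j{\left(2 \right)} M{\left(-9,H{\left(-3 \right)} \right)} = -101 + \left(8 + 7\right) 4 \left(\frac{11}{12} - \frac{3}{-9}\right) = -101 + 15 \cdot 4 \left(\frac{11}{12} - - \frac{1}{3}\right) = -101 + 60 \left(\frac{11}{12} + \frac{1}{3}\right) = -101 + 60 \cdot \frac{5}{4} = -101 + 75 = -26$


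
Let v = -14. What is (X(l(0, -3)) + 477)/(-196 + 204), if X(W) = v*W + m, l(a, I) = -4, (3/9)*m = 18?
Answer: 587/8 ≈ 73.375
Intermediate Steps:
m = 54 (m = 3*18 = 54)
X(W) = 54 - 14*W (X(W) = -14*W + 54 = 54 - 14*W)
(X(l(0, -3)) + 477)/(-196 + 204) = ((54 - 14*(-4)) + 477)/(-196 + 204) = ((54 + 56) + 477)/8 = (110 + 477)*(⅛) = 587*(⅛) = 587/8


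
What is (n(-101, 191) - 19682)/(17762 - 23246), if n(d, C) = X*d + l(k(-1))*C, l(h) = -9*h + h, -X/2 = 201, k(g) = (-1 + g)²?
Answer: -1234/457 ≈ -2.7002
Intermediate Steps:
X = -402 (X = -2*201 = -402)
l(h) = -8*h
n(d, C) = -402*d - 32*C (n(d, C) = -402*d + (-8*(-1 - 1)²)*C = -402*d + (-8*(-2)²)*C = -402*d + (-8*4)*C = -402*d - 32*C)
(n(-101, 191) - 19682)/(17762 - 23246) = ((-402*(-101) - 32*191) - 19682)/(17762 - 23246) = ((40602 - 6112) - 19682)/(-5484) = (34490 - 19682)*(-1/5484) = 14808*(-1/5484) = -1234/457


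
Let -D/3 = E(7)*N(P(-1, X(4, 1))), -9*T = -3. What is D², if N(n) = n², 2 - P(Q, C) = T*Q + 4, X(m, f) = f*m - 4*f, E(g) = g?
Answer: 30625/9 ≈ 3402.8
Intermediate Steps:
T = ⅓ (T = -⅑*(-3) = ⅓ ≈ 0.33333)
X(m, f) = -4*f + f*m
P(Q, C) = -2 - Q/3 (P(Q, C) = 2 - (Q/3 + 4) = 2 - (4 + Q/3) = 2 + (-4 - Q/3) = -2 - Q/3)
D = -175/3 (D = -21*(-2 - ⅓*(-1))² = -21*(-2 + ⅓)² = -21*(-5/3)² = -21*25/9 = -3*175/9 = -175/3 ≈ -58.333)
D² = (-175/3)² = 30625/9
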